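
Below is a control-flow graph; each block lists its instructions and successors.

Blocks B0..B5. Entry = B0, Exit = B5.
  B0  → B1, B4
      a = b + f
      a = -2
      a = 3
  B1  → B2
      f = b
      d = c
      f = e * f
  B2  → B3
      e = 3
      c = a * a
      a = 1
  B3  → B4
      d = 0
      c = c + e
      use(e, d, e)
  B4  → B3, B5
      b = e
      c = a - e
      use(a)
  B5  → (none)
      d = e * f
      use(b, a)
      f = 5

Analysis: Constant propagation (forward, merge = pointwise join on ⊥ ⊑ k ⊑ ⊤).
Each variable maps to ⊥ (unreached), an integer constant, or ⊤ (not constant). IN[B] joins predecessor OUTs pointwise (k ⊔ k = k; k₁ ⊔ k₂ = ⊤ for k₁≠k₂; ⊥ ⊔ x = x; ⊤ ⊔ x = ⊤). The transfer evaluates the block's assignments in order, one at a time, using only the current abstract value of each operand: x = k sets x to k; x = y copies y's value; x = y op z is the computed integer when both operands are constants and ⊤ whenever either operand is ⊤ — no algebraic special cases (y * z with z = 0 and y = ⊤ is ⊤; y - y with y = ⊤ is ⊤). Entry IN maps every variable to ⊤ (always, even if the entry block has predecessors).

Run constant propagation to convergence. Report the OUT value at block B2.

Answer: {a: 1, b: ⊤, c: 9, d: ⊤, e: 3, f: ⊤}

Trace:
Converged values:
  B0:  IN=(all ⊤)  OUT={a:3; rest ⊤}
  B1:  IN={a:3; rest ⊤}  OUT={a:3; rest ⊤}
  B2:  IN={a:3; rest ⊤}  OUT={a:1, c:9, e:3; rest ⊤}
  B3:  IN=(all ⊤)  OUT={d:0; rest ⊤}
  B4:  IN=(all ⊤)  OUT=(all ⊤)
  B5:  IN=(all ⊤)  OUT={f:5; rest ⊤}

Merge at B2: IN[B2] = OUT[B1] = {a: 3, b: ⊤, c: ⊤, d: ⊤, e: ⊤, f: ⊤}
Applying B2's transfer function to that IN value gives OUT[B2] (row B2 above).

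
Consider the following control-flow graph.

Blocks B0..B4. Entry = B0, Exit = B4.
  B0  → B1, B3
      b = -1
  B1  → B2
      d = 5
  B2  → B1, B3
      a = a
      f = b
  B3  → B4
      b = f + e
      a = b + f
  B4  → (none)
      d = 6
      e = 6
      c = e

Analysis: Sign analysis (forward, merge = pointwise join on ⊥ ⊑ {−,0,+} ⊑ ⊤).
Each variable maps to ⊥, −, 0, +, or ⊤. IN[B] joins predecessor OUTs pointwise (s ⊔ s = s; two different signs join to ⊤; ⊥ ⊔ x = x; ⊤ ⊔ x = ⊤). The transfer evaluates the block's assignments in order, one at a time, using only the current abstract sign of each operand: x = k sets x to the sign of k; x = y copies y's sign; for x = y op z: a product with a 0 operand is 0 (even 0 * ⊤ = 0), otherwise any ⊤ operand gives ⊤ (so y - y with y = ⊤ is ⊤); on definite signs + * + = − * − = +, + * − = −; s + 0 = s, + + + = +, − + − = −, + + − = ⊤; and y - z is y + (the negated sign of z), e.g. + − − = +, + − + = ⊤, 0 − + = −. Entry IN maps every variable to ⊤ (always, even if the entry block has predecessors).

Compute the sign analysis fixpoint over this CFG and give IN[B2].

Answer: {a: ⊤, b: -, c: ⊤, d: +, e: ⊤, f: ⊤}

Working:
Fixpoint table:
  B0:  IN=(all ⊤)  OUT={b:-; rest ⊤}
  B1:  IN={b:-; rest ⊤}  OUT={b:-, d:+; rest ⊤}
  B2:  IN={b:-, d:+; rest ⊤}  OUT={b:-, d:+, f:-; rest ⊤}
  B3:  IN={b:-; rest ⊤}  OUT=(all ⊤)
  B4:  IN=(all ⊤)  OUT={c:+, d:+, e:+; rest ⊤}

Merge at B2: IN[B2] = OUT[B1] = {a: ⊤, b: -, c: ⊤, d: +, e: ⊤, f: ⊤}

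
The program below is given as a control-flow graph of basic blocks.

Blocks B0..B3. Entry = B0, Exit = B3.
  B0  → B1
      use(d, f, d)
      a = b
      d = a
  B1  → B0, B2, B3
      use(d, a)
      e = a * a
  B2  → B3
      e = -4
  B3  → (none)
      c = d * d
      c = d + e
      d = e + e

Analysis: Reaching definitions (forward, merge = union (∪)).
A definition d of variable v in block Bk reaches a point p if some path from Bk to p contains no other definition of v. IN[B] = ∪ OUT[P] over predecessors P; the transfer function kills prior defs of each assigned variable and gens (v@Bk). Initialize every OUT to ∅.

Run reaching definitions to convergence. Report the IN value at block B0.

Answer: {a@B0, d@B0, e@B1}

Trace:
Converged values:
  B0:  IN={a@B0, d@B0, e@B1}  OUT={a@B0, d@B0, e@B1}
  B1:  IN={a@B0, d@B0, e@B1}  OUT={a@B0, d@B0, e@B1}
  B2:  IN={a@B0, d@B0, e@B1}  OUT={a@B0, d@B0, e@B2}
  B3:  IN={a@B0, d@B0, e@B1, e@B2}  OUT={a@B0, c@B3, d@B3, e@B1, e@B2}

Merge at B0 (entry node, so the boundary value {} is joined with the incoming edge(s)): IN[B0] = {} ⊔ OUT[B1] = {a@B0, d@B0, e@B1}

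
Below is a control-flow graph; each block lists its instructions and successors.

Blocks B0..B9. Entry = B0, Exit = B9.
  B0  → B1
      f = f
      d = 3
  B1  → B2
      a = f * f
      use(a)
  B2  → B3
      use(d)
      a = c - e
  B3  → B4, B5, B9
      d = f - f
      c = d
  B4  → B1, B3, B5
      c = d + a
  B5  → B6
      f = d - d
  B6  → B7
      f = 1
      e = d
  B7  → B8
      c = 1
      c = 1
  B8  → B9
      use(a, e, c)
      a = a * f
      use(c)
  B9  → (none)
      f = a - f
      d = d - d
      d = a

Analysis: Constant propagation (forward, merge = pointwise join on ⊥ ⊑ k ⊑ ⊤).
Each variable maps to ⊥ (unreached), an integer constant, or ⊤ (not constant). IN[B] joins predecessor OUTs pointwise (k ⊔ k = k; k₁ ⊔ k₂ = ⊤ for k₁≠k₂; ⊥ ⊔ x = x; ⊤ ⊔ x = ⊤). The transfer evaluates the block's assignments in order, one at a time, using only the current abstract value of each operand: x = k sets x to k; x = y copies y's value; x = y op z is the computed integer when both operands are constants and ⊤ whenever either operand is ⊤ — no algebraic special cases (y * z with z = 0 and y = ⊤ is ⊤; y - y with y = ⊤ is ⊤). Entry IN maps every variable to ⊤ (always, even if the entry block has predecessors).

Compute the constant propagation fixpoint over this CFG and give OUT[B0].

Per-block solution:
  B0:   IN=(all ⊤)   OUT={d:3; rest ⊤}
  B1:   IN=(all ⊤)   OUT=(all ⊤)
  B2:   IN=(all ⊤)   OUT=(all ⊤)
  B3:   IN=(all ⊤)   OUT=(all ⊤)
  B4:   IN=(all ⊤)   OUT=(all ⊤)
  B5:   IN=(all ⊤)   OUT=(all ⊤)
  B6:   IN=(all ⊤)   OUT={f:1; rest ⊤}
  B7:   IN={f:1; rest ⊤}   OUT={c:1, f:1; rest ⊤}
  B8:   IN={c:1, f:1; rest ⊤}   OUT={c:1, f:1; rest ⊤}
  B9:   IN=(all ⊤)   OUT=(all ⊤)

B0 is the boundary node: IN[B0] = {a: ⊤, b: ⊤, c: ⊤, d: ⊤, e: ⊤, f: ⊤}
Applying B0's transfer function to that IN value gives OUT[B0] (row B0 above).

Answer: {a: ⊤, b: ⊤, c: ⊤, d: 3, e: ⊤, f: ⊤}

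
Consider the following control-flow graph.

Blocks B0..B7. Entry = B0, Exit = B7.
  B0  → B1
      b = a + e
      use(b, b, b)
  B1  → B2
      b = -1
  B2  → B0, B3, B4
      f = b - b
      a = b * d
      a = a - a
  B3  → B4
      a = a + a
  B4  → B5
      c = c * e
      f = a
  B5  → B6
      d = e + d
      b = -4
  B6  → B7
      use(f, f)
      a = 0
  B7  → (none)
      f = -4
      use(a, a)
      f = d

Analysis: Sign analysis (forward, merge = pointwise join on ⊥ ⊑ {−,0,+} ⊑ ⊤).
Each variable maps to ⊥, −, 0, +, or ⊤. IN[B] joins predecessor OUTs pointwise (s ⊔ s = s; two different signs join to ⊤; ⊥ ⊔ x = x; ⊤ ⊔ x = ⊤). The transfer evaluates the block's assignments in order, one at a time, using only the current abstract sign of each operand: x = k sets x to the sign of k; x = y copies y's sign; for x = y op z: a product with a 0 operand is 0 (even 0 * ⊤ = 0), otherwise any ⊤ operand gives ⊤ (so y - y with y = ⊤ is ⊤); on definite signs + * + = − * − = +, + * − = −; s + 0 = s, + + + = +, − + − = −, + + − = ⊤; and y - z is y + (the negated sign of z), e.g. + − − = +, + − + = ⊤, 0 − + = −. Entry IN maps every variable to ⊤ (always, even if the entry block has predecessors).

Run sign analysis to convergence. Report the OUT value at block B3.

Answer: {a: ⊤, b: -, c: ⊤, d: ⊤, e: ⊤, f: ⊤}

Trace:
Per-block solution:
  B0:   IN=(all ⊤)   OUT=(all ⊤)
  B1:   IN=(all ⊤)   OUT={b:-; rest ⊤}
  B2:   IN={b:-; rest ⊤}   OUT={b:-; rest ⊤}
  B3:   IN={b:-; rest ⊤}   OUT={b:-; rest ⊤}
  B4:   IN={b:-; rest ⊤}   OUT={b:-; rest ⊤}
  B5:   IN={b:-; rest ⊤}   OUT={b:-; rest ⊤}
  B6:   IN={b:-; rest ⊤}   OUT={a:0, b:-; rest ⊤}
  B7:   IN={a:0, b:-; rest ⊤}   OUT={a:0, b:-; rest ⊤}

Merge at B3: IN[B3] = OUT[B2] = {a: ⊤, b: -, c: ⊤, d: ⊤, e: ⊤, f: ⊤}
Applying B3's transfer function to that IN value gives OUT[B3] (row B3 above).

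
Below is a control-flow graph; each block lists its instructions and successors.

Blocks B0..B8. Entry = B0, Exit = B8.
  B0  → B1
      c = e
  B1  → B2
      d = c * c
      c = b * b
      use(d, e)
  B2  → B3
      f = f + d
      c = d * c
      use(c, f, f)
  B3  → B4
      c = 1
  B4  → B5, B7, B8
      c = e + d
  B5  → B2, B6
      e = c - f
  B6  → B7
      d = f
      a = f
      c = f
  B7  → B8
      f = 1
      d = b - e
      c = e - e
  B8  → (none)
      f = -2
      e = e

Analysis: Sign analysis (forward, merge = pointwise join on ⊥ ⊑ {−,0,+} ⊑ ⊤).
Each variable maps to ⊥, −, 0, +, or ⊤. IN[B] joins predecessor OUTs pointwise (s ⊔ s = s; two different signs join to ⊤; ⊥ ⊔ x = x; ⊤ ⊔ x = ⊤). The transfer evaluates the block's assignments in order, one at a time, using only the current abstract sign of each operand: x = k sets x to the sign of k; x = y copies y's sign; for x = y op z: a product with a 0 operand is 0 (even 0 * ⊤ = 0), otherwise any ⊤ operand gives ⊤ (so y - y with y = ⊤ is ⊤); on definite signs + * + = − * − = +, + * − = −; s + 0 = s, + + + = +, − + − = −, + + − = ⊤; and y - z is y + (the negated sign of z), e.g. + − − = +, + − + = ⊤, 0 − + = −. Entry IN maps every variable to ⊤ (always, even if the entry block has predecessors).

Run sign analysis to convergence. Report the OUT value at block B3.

Fixpoint table:
  B0:  IN=(all ⊤)  OUT=(all ⊤)
  B1:  IN=(all ⊤)  OUT=(all ⊤)
  B2:  IN=(all ⊤)  OUT=(all ⊤)
  B3:  IN=(all ⊤)  OUT={c:+; rest ⊤}
  B4:  IN={c:+; rest ⊤}  OUT=(all ⊤)
  B5:  IN=(all ⊤)  OUT=(all ⊤)
  B6:  IN=(all ⊤)  OUT=(all ⊤)
  B7:  IN=(all ⊤)  OUT={f:+; rest ⊤}
  B8:  IN=(all ⊤)  OUT={f:-; rest ⊤}

Merge at B3: IN[B3] = OUT[B2] = {a: ⊤, b: ⊤, c: ⊤, d: ⊤, e: ⊤, f: ⊤}
Applying B3's transfer function to that IN value gives OUT[B3] (row B3 above).

Answer: {a: ⊤, b: ⊤, c: +, d: ⊤, e: ⊤, f: ⊤}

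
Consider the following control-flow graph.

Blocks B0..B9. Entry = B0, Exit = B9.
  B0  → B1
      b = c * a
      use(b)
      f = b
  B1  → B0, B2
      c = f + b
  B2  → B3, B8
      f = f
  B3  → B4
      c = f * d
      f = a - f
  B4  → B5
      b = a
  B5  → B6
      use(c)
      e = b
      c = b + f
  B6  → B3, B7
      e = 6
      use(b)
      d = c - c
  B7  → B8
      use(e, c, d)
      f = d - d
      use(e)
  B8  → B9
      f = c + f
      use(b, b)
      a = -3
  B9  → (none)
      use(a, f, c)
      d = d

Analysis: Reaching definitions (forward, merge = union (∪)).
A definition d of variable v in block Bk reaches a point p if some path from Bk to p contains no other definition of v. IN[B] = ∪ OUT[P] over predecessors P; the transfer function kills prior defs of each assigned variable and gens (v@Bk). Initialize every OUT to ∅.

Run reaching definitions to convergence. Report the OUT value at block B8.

Converged values:
  B0: | IN={b@B0, c@B1, f@B0} | OUT={b@B0, c@B1, f@B0}
  B1: | IN={b@B0, c@B1, f@B0} | OUT={b@B0, c@B1, f@B0}
  B2: | IN={b@B0, c@B1, f@B0} | OUT={b@B0, c@B1, f@B2}
  B3: | IN={b@B0, b@B4, c@B1, c@B5, d@B6, e@B6, f@B2, f@B3} | OUT={b@B0, b@B4, c@B3, d@B6, e@B6, f@B3}
  B4: | IN={b@B0, b@B4, c@B3, d@B6, e@B6, f@B3} | OUT={b@B4, c@B3, d@B6, e@B6, f@B3}
  B5: | IN={b@B4, c@B3, d@B6, e@B6, f@B3} | OUT={b@B4, c@B5, d@B6, e@B5, f@B3}
  B6: | IN={b@B4, c@B5, d@B6, e@B5, f@B3} | OUT={b@B4, c@B5, d@B6, e@B6, f@B3}
  B7: | IN={b@B4, c@B5, d@B6, e@B6, f@B3} | OUT={b@B4, c@B5, d@B6, e@B6, f@B7}
  B8: | IN={b@B0, b@B4, c@B1, c@B5, d@B6, e@B6, f@B2, f@B7} | OUT={a@B8, b@B0, b@B4, c@B1, c@B5, d@B6, e@B6, f@B8}
  B9: | IN={a@B8, b@B0, b@B4, c@B1, c@B5, d@B6, e@B6, f@B8} | OUT={a@B8, b@B0, b@B4, c@B1, c@B5, d@B9, e@B6, f@B8}

Merge at B8: IN[B8] = OUT[B2] ⊔ OUT[B7] = {b@B0, b@B4, c@B1, c@B5, d@B6, e@B6, f@B2, f@B7}
Applying B8's transfer function to that IN value gives OUT[B8] (row B8 above).

Answer: {a@B8, b@B0, b@B4, c@B1, c@B5, d@B6, e@B6, f@B8}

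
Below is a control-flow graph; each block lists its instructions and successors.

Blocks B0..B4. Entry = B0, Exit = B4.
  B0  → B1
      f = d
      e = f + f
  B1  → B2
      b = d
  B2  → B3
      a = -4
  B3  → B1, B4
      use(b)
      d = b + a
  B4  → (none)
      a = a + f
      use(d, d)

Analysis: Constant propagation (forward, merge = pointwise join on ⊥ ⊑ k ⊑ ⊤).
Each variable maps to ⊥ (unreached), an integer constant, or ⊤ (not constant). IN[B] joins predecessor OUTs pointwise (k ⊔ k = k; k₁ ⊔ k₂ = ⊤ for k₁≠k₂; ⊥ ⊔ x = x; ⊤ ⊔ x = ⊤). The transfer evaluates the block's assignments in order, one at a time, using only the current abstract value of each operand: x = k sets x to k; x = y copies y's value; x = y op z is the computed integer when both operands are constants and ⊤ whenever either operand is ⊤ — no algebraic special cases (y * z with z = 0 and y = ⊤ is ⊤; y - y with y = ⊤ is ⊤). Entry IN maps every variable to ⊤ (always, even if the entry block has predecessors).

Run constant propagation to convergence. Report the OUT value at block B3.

Answer: {a: -4, b: ⊤, c: ⊤, d: ⊤, e: ⊤, f: ⊤}

Working:
Per-block solution:
  B0:   IN=(all ⊤)   OUT=(all ⊤)
  B1:   IN=(all ⊤)   OUT=(all ⊤)
  B2:   IN=(all ⊤)   OUT={a:-4; rest ⊤}
  B3:   IN={a:-4; rest ⊤}   OUT={a:-4; rest ⊤}
  B4:   IN={a:-4; rest ⊤}   OUT=(all ⊤)

Merge at B3: IN[B3] = OUT[B2] = {a: -4, b: ⊤, c: ⊤, d: ⊤, e: ⊤, f: ⊤}
Applying B3's transfer function to that IN value gives OUT[B3] (row B3 above).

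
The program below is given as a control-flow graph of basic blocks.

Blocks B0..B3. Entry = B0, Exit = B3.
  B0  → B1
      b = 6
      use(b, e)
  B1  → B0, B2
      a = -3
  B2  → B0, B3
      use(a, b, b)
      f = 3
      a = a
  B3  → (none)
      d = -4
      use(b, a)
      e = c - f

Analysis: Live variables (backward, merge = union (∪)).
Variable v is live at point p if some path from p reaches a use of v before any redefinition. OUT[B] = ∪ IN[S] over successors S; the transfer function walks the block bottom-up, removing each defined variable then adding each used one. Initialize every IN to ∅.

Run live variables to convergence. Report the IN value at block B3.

Answer: {a, b, c, f}

Working:
Converged values:
  B0: | IN={c, e} | OUT={b, c, e}
  B1: | IN={b, c, e} | OUT={a, b, c, e}
  B2: | IN={a, b, c, e} | OUT={a, b, c, e, f}
  B3: | IN={a, b, c, f} | OUT={}

B3 is the boundary node: OUT[B3] = {}
Applying B3's transfer function to that OUT value gives IN[B3] (row B3 above).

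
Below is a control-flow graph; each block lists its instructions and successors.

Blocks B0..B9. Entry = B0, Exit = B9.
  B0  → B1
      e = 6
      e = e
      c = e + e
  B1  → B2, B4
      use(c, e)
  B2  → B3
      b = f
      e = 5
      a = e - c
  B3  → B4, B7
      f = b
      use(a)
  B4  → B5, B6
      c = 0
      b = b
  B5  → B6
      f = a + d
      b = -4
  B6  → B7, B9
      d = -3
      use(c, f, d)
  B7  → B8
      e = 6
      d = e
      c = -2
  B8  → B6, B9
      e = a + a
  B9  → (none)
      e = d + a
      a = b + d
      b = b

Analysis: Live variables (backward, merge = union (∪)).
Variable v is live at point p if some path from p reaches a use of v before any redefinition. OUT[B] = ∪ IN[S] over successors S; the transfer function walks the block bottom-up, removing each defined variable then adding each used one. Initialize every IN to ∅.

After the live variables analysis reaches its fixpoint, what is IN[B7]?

Per-block solution:
  B0:   IN={a, b, d, f}   OUT={a, b, c, d, e, f}
  B1:   IN={a, b, c, d, e, f}   OUT={a, b, c, d, f}
  B2:   IN={c, d, f}   OUT={a, b, d}
  B3:   IN={a, b, d}   OUT={a, b, d, f}
  B4:   IN={a, b, d, f}   OUT={a, b, c, d, f}
  B5:   IN={a, c, d}   OUT={a, b, c, f}
  B6:   IN={a, b, c, f}   OUT={a, b, d, f}
  B7:   IN={a, b, f}   OUT={a, b, c, d, f}
  B8:   IN={a, b, c, d, f}   OUT={a, b, c, d, f}
  B9:   IN={a, b, d}   OUT={}

Merge at B7: OUT[B7] = IN[B8] = {a, b, c, d, f}
Applying B7's transfer function to that OUT value gives IN[B7] (row B7 above).

Answer: {a, b, f}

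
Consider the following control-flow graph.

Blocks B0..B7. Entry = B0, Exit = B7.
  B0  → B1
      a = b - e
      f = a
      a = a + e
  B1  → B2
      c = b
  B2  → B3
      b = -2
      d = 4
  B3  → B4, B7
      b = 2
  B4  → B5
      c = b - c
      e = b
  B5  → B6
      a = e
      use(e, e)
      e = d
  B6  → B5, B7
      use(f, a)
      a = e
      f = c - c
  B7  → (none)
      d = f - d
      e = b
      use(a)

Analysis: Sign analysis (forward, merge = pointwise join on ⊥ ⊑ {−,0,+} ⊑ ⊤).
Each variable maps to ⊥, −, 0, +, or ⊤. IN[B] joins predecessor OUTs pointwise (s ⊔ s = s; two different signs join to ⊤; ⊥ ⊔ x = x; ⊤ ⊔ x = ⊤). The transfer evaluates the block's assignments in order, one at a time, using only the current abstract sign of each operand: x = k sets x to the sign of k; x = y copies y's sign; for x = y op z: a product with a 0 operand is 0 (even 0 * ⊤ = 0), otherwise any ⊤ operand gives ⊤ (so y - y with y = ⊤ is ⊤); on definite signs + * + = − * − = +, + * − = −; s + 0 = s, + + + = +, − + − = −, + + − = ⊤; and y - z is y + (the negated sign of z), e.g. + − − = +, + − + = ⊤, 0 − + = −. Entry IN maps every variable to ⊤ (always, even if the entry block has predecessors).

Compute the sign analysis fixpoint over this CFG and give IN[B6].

Answer: {a: +, b: +, c: ⊤, d: +, e: +, f: ⊤}

Working:
Converged values:
  B0:  IN=(all ⊤)  OUT=(all ⊤)
  B1:  IN=(all ⊤)  OUT=(all ⊤)
  B2:  IN=(all ⊤)  OUT={b:-, d:+; rest ⊤}
  B3:  IN={b:-, d:+; rest ⊤}  OUT={b:+, d:+; rest ⊤}
  B4:  IN={b:+, d:+; rest ⊤}  OUT={b:+, d:+, e:+; rest ⊤}
  B5:  IN={b:+, d:+, e:+; rest ⊤}  OUT={a:+, b:+, d:+, e:+; rest ⊤}
  B6:  IN={a:+, b:+, d:+, e:+; rest ⊤}  OUT={a:+, b:+, d:+, e:+; rest ⊤}
  B7:  IN={b:+, d:+; rest ⊤}  OUT={b:+, e:+; rest ⊤}

Merge at B6: IN[B6] = OUT[B5] = {a: +, b: +, c: ⊤, d: +, e: +, f: ⊤}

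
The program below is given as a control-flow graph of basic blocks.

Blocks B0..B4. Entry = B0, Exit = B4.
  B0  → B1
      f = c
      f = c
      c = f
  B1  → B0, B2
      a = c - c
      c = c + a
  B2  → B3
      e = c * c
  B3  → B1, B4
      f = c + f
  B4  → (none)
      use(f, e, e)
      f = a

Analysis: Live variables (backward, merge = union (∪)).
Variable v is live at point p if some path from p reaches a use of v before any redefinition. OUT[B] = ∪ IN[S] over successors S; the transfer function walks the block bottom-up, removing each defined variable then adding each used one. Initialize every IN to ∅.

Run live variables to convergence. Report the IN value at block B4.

Answer: {a, e, f}

Trace:
Fixpoint table:
  B0:  IN={c}  OUT={c, f}
  B1:  IN={c, f}  OUT={a, c, f}
  B2:  IN={a, c, f}  OUT={a, c, e, f}
  B3:  IN={a, c, e, f}  OUT={a, c, e, f}
  B4:  IN={a, e, f}  OUT={}

B4 is the boundary node: OUT[B4] = {}
Applying B4's transfer function to that OUT value gives IN[B4] (row B4 above).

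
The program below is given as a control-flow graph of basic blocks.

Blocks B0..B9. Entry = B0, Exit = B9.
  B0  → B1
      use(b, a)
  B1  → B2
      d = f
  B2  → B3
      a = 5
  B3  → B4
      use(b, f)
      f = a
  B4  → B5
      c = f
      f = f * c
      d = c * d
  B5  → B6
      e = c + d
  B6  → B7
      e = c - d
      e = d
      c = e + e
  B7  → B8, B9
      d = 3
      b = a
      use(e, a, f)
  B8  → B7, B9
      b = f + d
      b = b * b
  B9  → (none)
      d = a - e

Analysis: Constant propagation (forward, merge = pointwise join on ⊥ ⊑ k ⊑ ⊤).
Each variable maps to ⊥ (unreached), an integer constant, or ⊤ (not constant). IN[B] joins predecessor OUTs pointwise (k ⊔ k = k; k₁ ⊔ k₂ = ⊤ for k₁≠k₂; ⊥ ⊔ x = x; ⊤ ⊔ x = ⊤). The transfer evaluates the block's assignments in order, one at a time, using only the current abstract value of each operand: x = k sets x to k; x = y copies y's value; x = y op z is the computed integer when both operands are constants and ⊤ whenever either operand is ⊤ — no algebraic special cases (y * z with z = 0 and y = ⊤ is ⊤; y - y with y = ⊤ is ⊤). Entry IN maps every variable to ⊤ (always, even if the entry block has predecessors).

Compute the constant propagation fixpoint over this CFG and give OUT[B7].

Answer: {a: 5, b: 5, c: ⊤, d: 3, e: ⊤, f: 25}

Trace:
Converged values:
  B0: | IN=(all ⊤) | OUT=(all ⊤)
  B1: | IN=(all ⊤) | OUT=(all ⊤)
  B2: | IN=(all ⊤) | OUT={a:5; rest ⊤}
  B3: | IN={a:5; rest ⊤} | OUT={a:5, f:5; rest ⊤}
  B4: | IN={a:5, f:5; rest ⊤} | OUT={a:5, c:5, f:25; rest ⊤}
  B5: | IN={a:5, c:5, f:25; rest ⊤} | OUT={a:5, c:5, f:25; rest ⊤}
  B6: | IN={a:5, c:5, f:25; rest ⊤} | OUT={a:5, f:25; rest ⊤}
  B7: | IN={a:5, f:25; rest ⊤} | OUT={a:5, b:5, d:3, f:25; rest ⊤}
  B8: | IN={a:5, b:5, d:3, f:25; rest ⊤} | OUT={a:5, b:784, d:3, f:25; rest ⊤}
  B9: | IN={a:5, d:3, f:25; rest ⊤} | OUT={a:5, f:25; rest ⊤}

Merge at B7: IN[B7] = OUT[B6] ⊔ OUT[B8] = {a: 5, b: ⊤, c: ⊤, d: ⊤, e: ⊤, f: 25}
Applying B7's transfer function to that IN value gives OUT[B7] (row B7 above).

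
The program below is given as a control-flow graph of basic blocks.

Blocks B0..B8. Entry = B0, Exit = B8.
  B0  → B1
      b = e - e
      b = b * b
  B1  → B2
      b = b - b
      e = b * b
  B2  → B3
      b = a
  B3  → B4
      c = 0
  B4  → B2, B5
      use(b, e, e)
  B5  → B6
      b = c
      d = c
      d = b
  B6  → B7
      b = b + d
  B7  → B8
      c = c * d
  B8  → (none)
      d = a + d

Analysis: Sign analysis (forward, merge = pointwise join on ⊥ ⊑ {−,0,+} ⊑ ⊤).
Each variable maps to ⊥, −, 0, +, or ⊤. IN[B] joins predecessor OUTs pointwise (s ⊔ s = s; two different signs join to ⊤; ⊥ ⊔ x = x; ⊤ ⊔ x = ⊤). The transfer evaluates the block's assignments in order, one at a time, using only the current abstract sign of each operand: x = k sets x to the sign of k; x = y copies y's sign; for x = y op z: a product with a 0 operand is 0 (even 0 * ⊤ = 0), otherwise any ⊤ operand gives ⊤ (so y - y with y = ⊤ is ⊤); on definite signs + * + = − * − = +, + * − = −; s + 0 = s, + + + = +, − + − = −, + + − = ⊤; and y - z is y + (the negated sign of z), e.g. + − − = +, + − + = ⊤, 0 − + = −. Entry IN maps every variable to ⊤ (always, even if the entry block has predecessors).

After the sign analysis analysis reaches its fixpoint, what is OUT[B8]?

Fixpoint table:
  B0: | IN=(all ⊤) | OUT=(all ⊤)
  B1: | IN=(all ⊤) | OUT=(all ⊤)
  B2: | IN=(all ⊤) | OUT=(all ⊤)
  B3: | IN=(all ⊤) | OUT={c:0; rest ⊤}
  B4: | IN={c:0; rest ⊤} | OUT={c:0; rest ⊤}
  B5: | IN={c:0; rest ⊤} | OUT={b:0, c:0, d:0; rest ⊤}
  B6: | IN={b:0, c:0, d:0; rest ⊤} | OUT={b:0, c:0, d:0; rest ⊤}
  B7: | IN={b:0, c:0, d:0; rest ⊤} | OUT={b:0, c:0, d:0; rest ⊤}
  B8: | IN={b:0, c:0, d:0; rest ⊤} | OUT={b:0, c:0; rest ⊤}

Merge at B8: IN[B8] = OUT[B7] = {a: ⊤, b: 0, c: 0, d: 0, e: ⊤, f: ⊤}
Applying B8's transfer function to that IN value gives OUT[B8] (row B8 above).

Answer: {a: ⊤, b: 0, c: 0, d: ⊤, e: ⊤, f: ⊤}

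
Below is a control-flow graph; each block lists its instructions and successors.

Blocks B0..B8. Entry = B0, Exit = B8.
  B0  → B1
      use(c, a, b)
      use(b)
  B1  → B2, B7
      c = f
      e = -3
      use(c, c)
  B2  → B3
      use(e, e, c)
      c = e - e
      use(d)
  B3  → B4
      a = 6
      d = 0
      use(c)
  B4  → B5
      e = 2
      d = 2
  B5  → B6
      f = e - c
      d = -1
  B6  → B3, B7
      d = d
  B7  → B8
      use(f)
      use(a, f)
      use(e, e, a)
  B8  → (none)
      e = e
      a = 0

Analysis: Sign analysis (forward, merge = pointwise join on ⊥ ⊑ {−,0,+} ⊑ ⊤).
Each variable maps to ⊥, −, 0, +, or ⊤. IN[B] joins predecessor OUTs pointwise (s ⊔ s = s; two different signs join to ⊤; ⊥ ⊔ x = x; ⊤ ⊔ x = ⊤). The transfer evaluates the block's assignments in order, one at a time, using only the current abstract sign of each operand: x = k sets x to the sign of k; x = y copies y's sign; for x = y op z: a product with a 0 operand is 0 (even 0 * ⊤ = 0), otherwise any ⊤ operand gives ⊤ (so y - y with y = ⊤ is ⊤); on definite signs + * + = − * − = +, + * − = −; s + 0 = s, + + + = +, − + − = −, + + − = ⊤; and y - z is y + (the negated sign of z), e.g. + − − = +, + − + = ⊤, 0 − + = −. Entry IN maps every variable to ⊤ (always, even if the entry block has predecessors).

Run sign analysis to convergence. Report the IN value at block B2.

Per-block solution:
  B0: | IN=(all ⊤) | OUT=(all ⊤)
  B1: | IN=(all ⊤) | OUT={e:-; rest ⊤}
  B2: | IN={e:-; rest ⊤} | OUT={e:-; rest ⊤}
  B3: | IN=(all ⊤) | OUT={a:+, d:0; rest ⊤}
  B4: | IN={a:+, d:0; rest ⊤} | OUT={a:+, d:+, e:+; rest ⊤}
  B5: | IN={a:+, d:+, e:+; rest ⊤} | OUT={a:+, d:-, e:+; rest ⊤}
  B6: | IN={a:+, d:-, e:+; rest ⊤} | OUT={a:+, d:-, e:+; rest ⊤}
  B7: | IN=(all ⊤) | OUT=(all ⊤)
  B8: | IN=(all ⊤) | OUT={a:0; rest ⊤}

Merge at B2: IN[B2] = OUT[B1] = {a: ⊤, b: ⊤, c: ⊤, d: ⊤, e: -, f: ⊤}

Answer: {a: ⊤, b: ⊤, c: ⊤, d: ⊤, e: -, f: ⊤}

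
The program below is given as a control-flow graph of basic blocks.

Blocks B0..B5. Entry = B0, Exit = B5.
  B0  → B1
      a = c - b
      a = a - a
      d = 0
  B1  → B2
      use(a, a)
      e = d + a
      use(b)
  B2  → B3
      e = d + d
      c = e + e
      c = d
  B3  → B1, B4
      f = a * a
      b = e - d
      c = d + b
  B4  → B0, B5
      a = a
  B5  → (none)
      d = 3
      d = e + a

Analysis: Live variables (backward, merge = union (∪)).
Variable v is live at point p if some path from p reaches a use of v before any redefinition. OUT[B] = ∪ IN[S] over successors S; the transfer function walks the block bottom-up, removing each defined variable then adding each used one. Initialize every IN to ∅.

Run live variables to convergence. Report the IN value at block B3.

Answer: {a, d, e}

Trace:
Fixpoint table:
  B0:  IN={b, c}  OUT={a, b, d}
  B1:  IN={a, b, d}  OUT={a, d}
  B2:  IN={a, d}  OUT={a, d, e}
  B3:  IN={a, d, e}  OUT={a, b, c, d, e}
  B4:  IN={a, b, c, e}  OUT={a, b, c, e}
  B5:  IN={a, e}  OUT={}

Merge at B3: OUT[B3] = IN[B1] ⊔ IN[B4] = {a, b, c, d, e}
Applying B3's transfer function to that OUT value gives IN[B3] (row B3 above).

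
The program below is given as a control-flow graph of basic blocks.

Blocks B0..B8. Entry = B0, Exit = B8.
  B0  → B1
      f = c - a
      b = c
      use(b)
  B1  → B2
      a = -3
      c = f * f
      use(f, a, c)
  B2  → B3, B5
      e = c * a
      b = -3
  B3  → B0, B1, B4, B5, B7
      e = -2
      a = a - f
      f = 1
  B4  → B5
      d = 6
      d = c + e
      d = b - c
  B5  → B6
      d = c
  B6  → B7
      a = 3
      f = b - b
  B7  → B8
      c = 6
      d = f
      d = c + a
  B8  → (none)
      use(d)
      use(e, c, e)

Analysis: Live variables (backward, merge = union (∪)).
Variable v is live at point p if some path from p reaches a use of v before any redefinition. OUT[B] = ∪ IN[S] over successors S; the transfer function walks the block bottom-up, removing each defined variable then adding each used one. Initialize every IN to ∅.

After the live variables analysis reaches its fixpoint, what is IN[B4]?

Fixpoint table:
  B0:  IN={a, c}  OUT={f}
  B1:  IN={f}  OUT={a, c, f}
  B2:  IN={a, c, f}  OUT={a, b, c, e, f}
  B3:  IN={a, b, c, f}  OUT={a, b, c, e, f}
  B4:  IN={b, c, e}  OUT={b, c, e}
  B5:  IN={b, c, e}  OUT={b, e}
  B6:  IN={b, e}  OUT={a, e, f}
  B7:  IN={a, e, f}  OUT={c, d, e}
  B8:  IN={c, d, e}  OUT={}

Merge at B4: OUT[B4] = IN[B5] = {b, c, e}
Applying B4's transfer function to that OUT value gives IN[B4] (row B4 above).

Answer: {b, c, e}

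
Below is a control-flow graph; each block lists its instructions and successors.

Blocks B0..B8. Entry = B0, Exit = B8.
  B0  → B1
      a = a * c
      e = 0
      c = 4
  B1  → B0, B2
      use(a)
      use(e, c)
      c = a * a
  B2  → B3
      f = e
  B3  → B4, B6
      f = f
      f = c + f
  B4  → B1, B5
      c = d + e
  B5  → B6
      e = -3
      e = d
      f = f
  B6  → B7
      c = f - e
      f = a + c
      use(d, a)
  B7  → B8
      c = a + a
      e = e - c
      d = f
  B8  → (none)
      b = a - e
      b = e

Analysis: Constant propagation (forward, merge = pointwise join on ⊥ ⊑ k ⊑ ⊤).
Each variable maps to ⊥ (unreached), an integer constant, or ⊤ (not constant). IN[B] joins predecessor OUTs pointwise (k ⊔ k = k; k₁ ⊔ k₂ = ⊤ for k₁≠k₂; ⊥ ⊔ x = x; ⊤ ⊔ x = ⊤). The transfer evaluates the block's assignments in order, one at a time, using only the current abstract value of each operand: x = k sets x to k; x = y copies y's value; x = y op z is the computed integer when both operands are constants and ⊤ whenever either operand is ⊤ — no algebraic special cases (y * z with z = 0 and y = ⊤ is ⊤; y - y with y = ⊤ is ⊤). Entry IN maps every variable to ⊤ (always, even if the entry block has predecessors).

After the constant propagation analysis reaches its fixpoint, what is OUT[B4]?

Converged values:
  B0:  IN=(all ⊤)  OUT={c:4, e:0; rest ⊤}
  B1:  IN={e:0; rest ⊤}  OUT={e:0; rest ⊤}
  B2:  IN={e:0; rest ⊤}  OUT={e:0, f:0; rest ⊤}
  B3:  IN={e:0, f:0; rest ⊤}  OUT={e:0; rest ⊤}
  B4:  IN={e:0; rest ⊤}  OUT={e:0; rest ⊤}
  B5:  IN={e:0; rest ⊤}  OUT=(all ⊤)
  B6:  IN=(all ⊤)  OUT=(all ⊤)
  B7:  IN=(all ⊤)  OUT=(all ⊤)
  B8:  IN=(all ⊤)  OUT=(all ⊤)

Merge at B4: IN[B4] = OUT[B3] = {a: ⊤, b: ⊤, c: ⊤, d: ⊤, e: 0, f: ⊤}
Applying B4's transfer function to that IN value gives OUT[B4] (row B4 above).

Answer: {a: ⊤, b: ⊤, c: ⊤, d: ⊤, e: 0, f: ⊤}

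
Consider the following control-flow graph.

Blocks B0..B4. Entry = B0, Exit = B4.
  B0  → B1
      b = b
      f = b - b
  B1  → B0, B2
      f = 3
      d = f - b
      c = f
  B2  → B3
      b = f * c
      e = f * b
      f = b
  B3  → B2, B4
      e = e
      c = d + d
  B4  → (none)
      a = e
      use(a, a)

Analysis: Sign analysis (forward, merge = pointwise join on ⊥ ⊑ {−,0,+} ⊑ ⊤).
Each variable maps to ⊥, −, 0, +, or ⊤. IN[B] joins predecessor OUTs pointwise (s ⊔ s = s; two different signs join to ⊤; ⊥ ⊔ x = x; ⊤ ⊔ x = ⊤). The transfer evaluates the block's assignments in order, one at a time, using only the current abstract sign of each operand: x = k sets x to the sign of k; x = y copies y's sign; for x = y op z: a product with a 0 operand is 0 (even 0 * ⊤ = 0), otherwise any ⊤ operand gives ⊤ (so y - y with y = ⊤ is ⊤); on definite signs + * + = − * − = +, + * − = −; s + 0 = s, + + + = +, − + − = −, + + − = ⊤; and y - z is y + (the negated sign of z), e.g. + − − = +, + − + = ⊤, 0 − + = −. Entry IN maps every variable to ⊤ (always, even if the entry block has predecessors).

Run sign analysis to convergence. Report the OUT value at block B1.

Answer: {a: ⊤, b: ⊤, c: +, d: ⊤, e: ⊤, f: +}

Working:
Per-block solution:
  B0:  IN=(all ⊤)  OUT=(all ⊤)
  B1:  IN=(all ⊤)  OUT={c:+, f:+; rest ⊤}
  B2:  IN=(all ⊤)  OUT=(all ⊤)
  B3:  IN=(all ⊤)  OUT=(all ⊤)
  B4:  IN=(all ⊤)  OUT=(all ⊤)

Merge at B1: IN[B1] = OUT[B0] = {a: ⊤, b: ⊤, c: ⊤, d: ⊤, e: ⊤, f: ⊤}
Applying B1's transfer function to that IN value gives OUT[B1] (row B1 above).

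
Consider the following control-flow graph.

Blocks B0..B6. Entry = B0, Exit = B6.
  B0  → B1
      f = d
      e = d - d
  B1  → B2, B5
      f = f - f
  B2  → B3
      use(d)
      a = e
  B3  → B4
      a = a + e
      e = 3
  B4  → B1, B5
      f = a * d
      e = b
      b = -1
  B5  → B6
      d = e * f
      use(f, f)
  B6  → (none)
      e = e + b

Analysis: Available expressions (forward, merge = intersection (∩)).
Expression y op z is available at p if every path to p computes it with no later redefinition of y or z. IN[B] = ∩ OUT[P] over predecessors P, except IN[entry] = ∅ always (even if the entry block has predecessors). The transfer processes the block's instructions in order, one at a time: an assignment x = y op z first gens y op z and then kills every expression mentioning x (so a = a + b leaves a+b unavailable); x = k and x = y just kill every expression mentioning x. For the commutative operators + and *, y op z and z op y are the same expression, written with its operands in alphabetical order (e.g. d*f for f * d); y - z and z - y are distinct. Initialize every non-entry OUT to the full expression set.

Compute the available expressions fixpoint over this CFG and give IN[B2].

Answer: {d-d}

Trace:
Fixpoint table:
  B0:  IN={}  OUT={d-d}
  B1:  IN={d-d}  OUT={d-d}
  B2:  IN={d-d}  OUT={d-d}
  B3:  IN={d-d}  OUT={d-d}
  B4:  IN={d-d}  OUT={a*d, d-d}
  B5:  IN={d-d}  OUT={e*f}
  B6:  IN={e*f}  OUT={}

Merge at B2: IN[B2] = OUT[B1] = {d-d}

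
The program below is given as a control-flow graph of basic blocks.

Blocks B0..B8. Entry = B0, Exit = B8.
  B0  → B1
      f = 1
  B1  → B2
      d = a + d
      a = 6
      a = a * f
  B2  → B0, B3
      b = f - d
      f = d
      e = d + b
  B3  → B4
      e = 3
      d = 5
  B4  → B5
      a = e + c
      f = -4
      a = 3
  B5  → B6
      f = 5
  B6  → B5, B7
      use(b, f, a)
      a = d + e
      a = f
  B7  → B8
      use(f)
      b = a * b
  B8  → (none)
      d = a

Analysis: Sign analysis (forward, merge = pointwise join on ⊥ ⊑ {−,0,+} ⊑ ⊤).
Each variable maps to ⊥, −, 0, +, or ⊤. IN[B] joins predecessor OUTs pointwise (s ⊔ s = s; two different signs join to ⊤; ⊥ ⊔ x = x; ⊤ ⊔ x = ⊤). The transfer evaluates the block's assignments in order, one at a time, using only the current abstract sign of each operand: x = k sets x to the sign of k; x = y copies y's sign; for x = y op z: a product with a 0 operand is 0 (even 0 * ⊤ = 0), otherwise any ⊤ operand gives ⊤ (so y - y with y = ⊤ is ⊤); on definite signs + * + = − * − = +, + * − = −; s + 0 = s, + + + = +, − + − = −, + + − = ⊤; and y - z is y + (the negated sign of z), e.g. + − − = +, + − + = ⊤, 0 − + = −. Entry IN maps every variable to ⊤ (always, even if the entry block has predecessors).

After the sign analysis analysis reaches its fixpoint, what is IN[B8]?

Answer: {a: +, b: ⊤, c: ⊤, d: +, e: +, f: +}

Trace:
Converged values:
  B0: | IN=(all ⊤) | OUT={f:+; rest ⊤}
  B1: | IN={f:+; rest ⊤} | OUT={a:+, f:+; rest ⊤}
  B2: | IN={a:+, f:+; rest ⊤} | OUT={a:+; rest ⊤}
  B3: | IN={a:+; rest ⊤} | OUT={a:+, d:+, e:+; rest ⊤}
  B4: | IN={a:+, d:+, e:+; rest ⊤} | OUT={a:+, d:+, e:+, f:-; rest ⊤}
  B5: | IN={a:+, d:+, e:+; rest ⊤} | OUT={a:+, d:+, e:+, f:+; rest ⊤}
  B6: | IN={a:+, d:+, e:+, f:+; rest ⊤} | OUT={a:+, d:+, e:+, f:+; rest ⊤}
  B7: | IN={a:+, d:+, e:+, f:+; rest ⊤} | OUT={a:+, d:+, e:+, f:+; rest ⊤}
  B8: | IN={a:+, d:+, e:+, f:+; rest ⊤} | OUT={a:+, d:+, e:+, f:+; rest ⊤}

Merge at B8: IN[B8] = OUT[B7] = {a: +, b: ⊤, c: ⊤, d: +, e: +, f: +}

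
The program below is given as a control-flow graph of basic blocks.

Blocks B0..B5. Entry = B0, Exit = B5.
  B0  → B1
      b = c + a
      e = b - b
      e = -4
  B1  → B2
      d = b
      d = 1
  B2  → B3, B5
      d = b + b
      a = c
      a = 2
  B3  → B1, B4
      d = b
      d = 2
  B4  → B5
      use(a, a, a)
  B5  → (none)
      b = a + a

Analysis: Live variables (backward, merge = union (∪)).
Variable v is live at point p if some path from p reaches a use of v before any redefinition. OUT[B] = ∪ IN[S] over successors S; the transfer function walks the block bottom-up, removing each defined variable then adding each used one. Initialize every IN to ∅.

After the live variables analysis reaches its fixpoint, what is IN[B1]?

Fixpoint table:
  B0:   IN={a, c}   OUT={b, c}
  B1:   IN={b, c}   OUT={b, c}
  B2:   IN={b, c}   OUT={a, b, c}
  B3:   IN={a, b, c}   OUT={a, b, c}
  B4:   IN={a}   OUT={a}
  B5:   IN={a}   OUT={}

Merge at B1: OUT[B1] = IN[B2] = {b, c}
Applying B1's transfer function to that OUT value gives IN[B1] (row B1 above).

Answer: {b, c}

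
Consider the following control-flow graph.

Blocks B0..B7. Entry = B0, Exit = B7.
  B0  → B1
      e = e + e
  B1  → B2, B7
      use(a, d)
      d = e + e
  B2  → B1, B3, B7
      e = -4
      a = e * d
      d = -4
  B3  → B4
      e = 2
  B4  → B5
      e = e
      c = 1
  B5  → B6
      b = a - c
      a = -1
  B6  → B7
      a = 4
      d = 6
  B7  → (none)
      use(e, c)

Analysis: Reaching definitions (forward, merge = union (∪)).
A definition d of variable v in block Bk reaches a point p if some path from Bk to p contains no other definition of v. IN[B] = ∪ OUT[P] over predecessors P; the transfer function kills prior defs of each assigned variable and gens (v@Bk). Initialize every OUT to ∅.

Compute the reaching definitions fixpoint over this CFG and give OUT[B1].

Per-block solution:
  B0:  IN={}  OUT={e@B0}
  B1:  IN={a@B2, d@B2, e@B0, e@B2}  OUT={a@B2, d@B1, e@B0, e@B2}
  B2:  IN={a@B2, d@B1, e@B0, e@B2}  OUT={a@B2, d@B2, e@B2}
  B3:  IN={a@B2, d@B2, e@B2}  OUT={a@B2, d@B2, e@B3}
  B4:  IN={a@B2, d@B2, e@B3}  OUT={a@B2, c@B4, d@B2, e@B4}
  B5:  IN={a@B2, c@B4, d@B2, e@B4}  OUT={a@B5, b@B5, c@B4, d@B2, e@B4}
  B6:  IN={a@B5, b@B5, c@B4, d@B2, e@B4}  OUT={a@B6, b@B5, c@B4, d@B6, e@B4}
  B7:  IN={a@B2, a@B6, b@B5, c@B4, d@B1, d@B2, d@B6, e@B0, e@B2, e@B4}  OUT={a@B2, a@B6, b@B5, c@B4, d@B1, d@B2, d@B6, e@B0, e@B2, e@B4}

Merge at B1: IN[B1] = OUT[B0] ⊔ OUT[B2] = {a@B2, d@B2, e@B0, e@B2}
Applying B1's transfer function to that IN value gives OUT[B1] (row B1 above).

Answer: {a@B2, d@B1, e@B0, e@B2}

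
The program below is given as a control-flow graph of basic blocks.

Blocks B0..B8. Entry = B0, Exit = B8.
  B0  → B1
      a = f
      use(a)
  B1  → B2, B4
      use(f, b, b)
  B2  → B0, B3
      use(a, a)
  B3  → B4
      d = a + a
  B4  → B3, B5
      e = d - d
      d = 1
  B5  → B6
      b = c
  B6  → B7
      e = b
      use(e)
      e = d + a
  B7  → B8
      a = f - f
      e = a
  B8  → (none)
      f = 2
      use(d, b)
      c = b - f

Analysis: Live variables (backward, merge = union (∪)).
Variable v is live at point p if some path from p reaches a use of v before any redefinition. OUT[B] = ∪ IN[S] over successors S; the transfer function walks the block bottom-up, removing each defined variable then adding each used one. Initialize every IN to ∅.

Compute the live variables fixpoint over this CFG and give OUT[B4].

Converged values:
  B0: | IN={b, c, d, f} | OUT={a, b, c, d, f}
  B1: | IN={a, b, c, d, f} | OUT={a, b, c, d, f}
  B2: | IN={a, b, c, d, f} | OUT={a, b, c, d, f}
  B3: | IN={a, c, f} | OUT={a, c, d, f}
  B4: | IN={a, c, d, f} | OUT={a, c, d, f}
  B5: | IN={a, c, d, f} | OUT={a, b, d, f}
  B6: | IN={a, b, d, f} | OUT={b, d, f}
  B7: | IN={b, d, f} | OUT={b, d}
  B8: | IN={b, d} | OUT={}

Merge at B4: OUT[B4] = IN[B3] ⊔ IN[B5] = {a, c, d, f}

Answer: {a, c, d, f}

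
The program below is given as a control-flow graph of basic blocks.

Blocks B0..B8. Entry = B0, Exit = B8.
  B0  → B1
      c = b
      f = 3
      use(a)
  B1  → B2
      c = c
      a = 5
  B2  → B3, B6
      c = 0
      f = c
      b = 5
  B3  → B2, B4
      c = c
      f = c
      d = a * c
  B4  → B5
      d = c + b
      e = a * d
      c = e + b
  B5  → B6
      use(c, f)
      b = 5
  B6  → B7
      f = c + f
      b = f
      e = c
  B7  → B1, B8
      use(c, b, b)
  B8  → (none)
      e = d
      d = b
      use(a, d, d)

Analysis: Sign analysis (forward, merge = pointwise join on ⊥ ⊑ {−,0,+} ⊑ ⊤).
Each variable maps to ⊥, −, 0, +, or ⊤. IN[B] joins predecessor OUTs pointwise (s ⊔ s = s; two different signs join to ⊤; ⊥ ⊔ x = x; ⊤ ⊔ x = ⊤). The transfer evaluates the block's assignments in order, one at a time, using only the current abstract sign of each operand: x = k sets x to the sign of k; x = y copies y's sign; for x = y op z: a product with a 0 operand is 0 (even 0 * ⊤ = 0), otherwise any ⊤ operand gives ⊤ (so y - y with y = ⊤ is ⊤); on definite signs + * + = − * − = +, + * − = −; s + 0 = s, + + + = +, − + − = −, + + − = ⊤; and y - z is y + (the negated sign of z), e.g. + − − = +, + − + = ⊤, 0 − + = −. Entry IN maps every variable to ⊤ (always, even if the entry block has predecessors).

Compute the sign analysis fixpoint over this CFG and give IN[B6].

Fixpoint table:
  B0:  IN=(all ⊤)  OUT={f:+; rest ⊤}
  B1:  IN=(all ⊤)  OUT={a:+; rest ⊤}
  B2:  IN={a:+; rest ⊤}  OUT={a:+, b:+, c:0, f:0; rest ⊤}
  B3:  IN={a:+, b:+, c:0, f:0; rest ⊤}  OUT={a:+, b:+, c:0, d:0, f:0; rest ⊤}
  B4:  IN={a:+, b:+, c:0, d:0, f:0; rest ⊤}  OUT={a:+, b:+, c:+, d:+, e:+, f:0; rest ⊤}
  B5:  IN={a:+, b:+, c:+, d:+, e:+, f:0; rest ⊤}  OUT={a:+, b:+, c:+, d:+, e:+, f:0; rest ⊤}
  B6:  IN={a:+, b:+, f:0; rest ⊤}  OUT={a:+; rest ⊤}
  B7:  IN={a:+; rest ⊤}  OUT={a:+; rest ⊤}
  B8:  IN={a:+; rest ⊤}  OUT={a:+; rest ⊤}

Merge at B6: IN[B6] = OUT[B2] ⊔ OUT[B5] = {a: +, b: +, c: ⊤, d: ⊤, e: ⊤, f: 0}

Answer: {a: +, b: +, c: ⊤, d: ⊤, e: ⊤, f: 0}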